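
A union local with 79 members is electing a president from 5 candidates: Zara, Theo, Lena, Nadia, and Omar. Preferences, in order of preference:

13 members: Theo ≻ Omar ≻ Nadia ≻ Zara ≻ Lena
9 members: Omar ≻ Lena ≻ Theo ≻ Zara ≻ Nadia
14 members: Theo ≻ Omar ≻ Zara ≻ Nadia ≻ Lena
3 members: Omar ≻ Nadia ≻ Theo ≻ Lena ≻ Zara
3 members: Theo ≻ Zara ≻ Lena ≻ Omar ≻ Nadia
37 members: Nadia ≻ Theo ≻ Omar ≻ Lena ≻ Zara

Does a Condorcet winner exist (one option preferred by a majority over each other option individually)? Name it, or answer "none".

none

Checking pairwise contests:
Theo beats Zara 79–0.
Nadia beats Theo 40–39.
Theo beats Lena 70–9.
Omar beats Nadia 42–37.
Theo beats Omar 67–12.
Every option loses at least one head-to-head, so there is no Condorcet winner.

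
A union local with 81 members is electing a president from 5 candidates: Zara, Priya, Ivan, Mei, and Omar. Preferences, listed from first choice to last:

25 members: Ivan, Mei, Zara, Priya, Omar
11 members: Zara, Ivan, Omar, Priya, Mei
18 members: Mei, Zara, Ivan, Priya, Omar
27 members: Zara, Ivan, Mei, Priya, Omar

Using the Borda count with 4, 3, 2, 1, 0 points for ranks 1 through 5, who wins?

Zara: 25·2 + 11·4 + 18·3 + 27·4 = 256
Priya: 25·1 + 11·1 + 18·1 + 27·1 = 81
Ivan: 25·4 + 11·3 + 18·2 + 27·3 = 250
Mei: 25·3 + 11·0 + 18·4 + 27·2 = 201
Omar: 25·0 + 11·2 + 18·0 + 27·0 = 22
Zara has the highest Borda score (256).

Zara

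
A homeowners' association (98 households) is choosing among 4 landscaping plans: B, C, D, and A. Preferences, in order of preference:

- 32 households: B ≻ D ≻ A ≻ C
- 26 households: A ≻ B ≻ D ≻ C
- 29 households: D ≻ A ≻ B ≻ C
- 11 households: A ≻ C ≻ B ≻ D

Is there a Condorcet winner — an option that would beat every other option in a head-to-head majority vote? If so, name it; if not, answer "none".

Checking pairwise contests:
A beats B 66–32.
B beats C 87–11.
B beats D 69–29.
D beats A 61–37.
Every option loses at least one head-to-head, so there is no Condorcet winner.

none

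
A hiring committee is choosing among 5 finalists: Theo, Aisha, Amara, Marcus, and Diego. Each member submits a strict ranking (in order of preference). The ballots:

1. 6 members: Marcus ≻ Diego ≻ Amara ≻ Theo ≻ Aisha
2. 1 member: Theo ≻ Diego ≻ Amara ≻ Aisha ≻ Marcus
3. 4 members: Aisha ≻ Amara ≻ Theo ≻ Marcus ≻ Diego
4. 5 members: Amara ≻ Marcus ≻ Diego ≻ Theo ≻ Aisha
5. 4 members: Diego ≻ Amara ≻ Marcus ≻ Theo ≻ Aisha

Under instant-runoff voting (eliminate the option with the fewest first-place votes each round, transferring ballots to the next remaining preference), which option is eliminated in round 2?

Round 1: Theo 1, Aisha 4, Amara 5, Marcus 6, Diego 4. Eliminate Theo.
Round 2: Aisha 4, Amara 5, Marcus 6, Diego 5. Eliminate Aisha.

Aisha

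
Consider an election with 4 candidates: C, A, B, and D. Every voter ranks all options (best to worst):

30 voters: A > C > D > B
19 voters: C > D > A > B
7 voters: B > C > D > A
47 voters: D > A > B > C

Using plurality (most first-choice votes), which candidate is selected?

First-place votes: C 19, A 30, B 7, D 47.
D has the most first-place votes.

D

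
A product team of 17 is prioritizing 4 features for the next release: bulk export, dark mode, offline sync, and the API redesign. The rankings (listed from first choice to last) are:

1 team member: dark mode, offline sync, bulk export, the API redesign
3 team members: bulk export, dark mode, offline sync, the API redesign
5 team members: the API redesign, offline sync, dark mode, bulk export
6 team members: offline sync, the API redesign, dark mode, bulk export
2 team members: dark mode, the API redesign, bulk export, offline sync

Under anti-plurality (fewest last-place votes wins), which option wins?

dark mode

Last-place votes: bulk export 11, dark mode 0, offline sync 2, the API redesign 4.
dark mode is ranked last by the fewest voters, so dark mode wins.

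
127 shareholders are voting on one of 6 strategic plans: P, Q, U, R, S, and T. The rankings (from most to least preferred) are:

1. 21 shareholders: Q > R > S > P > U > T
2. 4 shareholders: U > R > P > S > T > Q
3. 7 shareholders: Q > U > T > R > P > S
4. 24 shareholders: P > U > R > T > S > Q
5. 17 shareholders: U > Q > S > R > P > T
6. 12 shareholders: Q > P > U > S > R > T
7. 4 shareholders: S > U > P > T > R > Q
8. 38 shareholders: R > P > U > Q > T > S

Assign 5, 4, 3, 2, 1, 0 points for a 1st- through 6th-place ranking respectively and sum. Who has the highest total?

R

P: 21·2 + 4·3 + 7·1 + 24·5 + 17·1 + 12·4 + 4·3 + 38·4 = 410
Q: 21·5 + 4·0 + 7·5 + 24·0 + 17·4 + 12·5 + 4·0 + 38·2 = 344
U: 21·1 + 4·5 + 7·4 + 24·4 + 17·5 + 12·3 + 4·4 + 38·3 = 416
R: 21·4 + 4·4 + 7·2 + 24·3 + 17·2 + 12·1 + 4·1 + 38·5 = 426
S: 21·3 + 4·2 + 7·0 + 24·1 + 17·3 + 12·2 + 4·5 + 38·0 = 190
T: 21·0 + 4·1 + 7·3 + 24·2 + 17·0 + 12·0 + 4·2 + 38·1 = 119
R has the highest Borda score (426).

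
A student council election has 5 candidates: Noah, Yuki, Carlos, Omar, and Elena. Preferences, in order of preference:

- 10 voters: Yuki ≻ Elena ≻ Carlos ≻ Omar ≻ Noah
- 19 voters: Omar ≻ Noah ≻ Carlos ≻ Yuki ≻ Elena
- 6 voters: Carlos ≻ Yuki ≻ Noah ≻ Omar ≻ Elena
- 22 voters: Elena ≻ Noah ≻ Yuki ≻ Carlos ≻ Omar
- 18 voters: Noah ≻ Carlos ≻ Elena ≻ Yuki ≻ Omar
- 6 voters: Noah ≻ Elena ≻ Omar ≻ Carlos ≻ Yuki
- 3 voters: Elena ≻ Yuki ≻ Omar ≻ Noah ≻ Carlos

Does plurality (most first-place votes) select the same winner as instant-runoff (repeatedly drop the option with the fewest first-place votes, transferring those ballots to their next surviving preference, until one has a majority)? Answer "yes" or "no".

Plurality — first-place votes: Noah 24, Yuki 10, Carlos 6, Omar 19, Elena 25. Winner: Elena.
Instant-runoff — R1 Noah 24, Yuki 10, Carlos 6, Omar 19, Elena 25 (Carlos out); R2 Noah 24, Yuki 16, Omar 19, Elena 25 (Yuki out); R3 Noah 30, Omar 19, Elena 35 (Omar out); R4 Noah 49, Elena 35 (Noah winner). Winner: Noah.
The two methods disagree.

no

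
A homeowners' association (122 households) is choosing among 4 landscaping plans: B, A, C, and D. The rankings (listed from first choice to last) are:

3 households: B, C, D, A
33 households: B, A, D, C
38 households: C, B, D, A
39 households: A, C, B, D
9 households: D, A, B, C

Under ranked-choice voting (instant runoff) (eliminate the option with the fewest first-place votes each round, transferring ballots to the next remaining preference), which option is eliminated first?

Round 1: B 36, A 39, C 38, D 9. Eliminate D.

D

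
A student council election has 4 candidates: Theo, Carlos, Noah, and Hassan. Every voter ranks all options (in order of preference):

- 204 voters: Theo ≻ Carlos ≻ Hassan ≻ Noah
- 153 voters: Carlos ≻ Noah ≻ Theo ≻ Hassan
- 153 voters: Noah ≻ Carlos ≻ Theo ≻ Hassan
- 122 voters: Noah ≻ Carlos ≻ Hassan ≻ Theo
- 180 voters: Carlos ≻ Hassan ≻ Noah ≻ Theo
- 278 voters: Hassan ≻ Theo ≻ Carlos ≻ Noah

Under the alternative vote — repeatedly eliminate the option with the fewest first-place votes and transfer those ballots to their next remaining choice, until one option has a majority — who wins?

Carlos

Round 1: Theo 204, Carlos 333, Noah 275, Hassan 278. Eliminate Theo.
Round 2: Carlos 537, Noah 275, Hassan 278. Eliminate Noah.
Round 3: Carlos 812, Hassan 278. Carlos has a majority.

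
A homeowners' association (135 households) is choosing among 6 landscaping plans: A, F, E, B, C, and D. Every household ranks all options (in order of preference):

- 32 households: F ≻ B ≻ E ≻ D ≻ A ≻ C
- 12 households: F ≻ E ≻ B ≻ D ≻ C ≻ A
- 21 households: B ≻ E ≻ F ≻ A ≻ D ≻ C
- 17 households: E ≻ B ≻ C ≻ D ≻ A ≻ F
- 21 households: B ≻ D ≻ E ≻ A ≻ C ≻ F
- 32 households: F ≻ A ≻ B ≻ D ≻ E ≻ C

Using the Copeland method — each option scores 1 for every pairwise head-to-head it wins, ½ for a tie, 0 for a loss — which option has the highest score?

F

A: beats C; loses to F, E, B, and D → score 1.
F: beats A, E, B, C, and D → score 5.
E: beats A, C, and D; loses to F and B → score 3.
B: beats A, E, C, and D; loses to F → score 4.
C: loses to A, F, E, B, and D → score 0.
D: beats A and C; loses to F, E, and B → score 2.
F has the best pairwise record.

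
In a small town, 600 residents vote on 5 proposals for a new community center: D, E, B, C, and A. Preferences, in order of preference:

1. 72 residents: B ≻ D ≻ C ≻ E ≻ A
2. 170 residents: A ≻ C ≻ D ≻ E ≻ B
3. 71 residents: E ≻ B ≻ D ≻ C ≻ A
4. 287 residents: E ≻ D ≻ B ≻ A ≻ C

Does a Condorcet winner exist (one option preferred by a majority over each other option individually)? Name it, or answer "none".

E vs D: 358–242 for E.
E vs B: 528–72 for E.
E vs C: 358–242 for E.
E vs A: 430–170 for E.
E beats every other option head-to-head.

E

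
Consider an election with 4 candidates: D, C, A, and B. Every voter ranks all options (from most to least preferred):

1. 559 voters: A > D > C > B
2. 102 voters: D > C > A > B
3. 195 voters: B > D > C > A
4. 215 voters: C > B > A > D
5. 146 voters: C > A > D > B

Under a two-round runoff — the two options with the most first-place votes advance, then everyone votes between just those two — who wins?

C

Round 1 first-place votes: D 102, C 361, A 559, B 195.
A and C advance.
Runoff: A is preferred to C by 559 voters; C by 658.
C wins the runoff.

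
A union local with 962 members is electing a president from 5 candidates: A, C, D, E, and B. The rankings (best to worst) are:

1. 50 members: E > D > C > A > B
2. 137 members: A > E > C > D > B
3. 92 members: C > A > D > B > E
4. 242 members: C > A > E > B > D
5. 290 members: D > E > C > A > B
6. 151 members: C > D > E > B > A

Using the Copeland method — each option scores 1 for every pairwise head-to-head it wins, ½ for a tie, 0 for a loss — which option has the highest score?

C

A: beats B; loses to C, D, and E → score 1.
C: beats A, D, E, and B → score 4.
D: beats A, E, and B; loses to C → score 3.
E: beats A and B; loses to C and D → score 2.
B: loses to A, C, D, and E → score 0.
C has the best pairwise record.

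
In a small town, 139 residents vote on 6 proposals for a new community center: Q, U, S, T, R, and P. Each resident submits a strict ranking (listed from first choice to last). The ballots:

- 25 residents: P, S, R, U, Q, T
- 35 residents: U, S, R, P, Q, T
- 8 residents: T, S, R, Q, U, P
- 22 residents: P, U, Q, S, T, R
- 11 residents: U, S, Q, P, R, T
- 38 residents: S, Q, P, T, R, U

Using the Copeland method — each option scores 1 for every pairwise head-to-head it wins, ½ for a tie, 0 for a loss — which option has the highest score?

Q: beats T and R; loses to U, S, and P → score 2.
U: beats Q and T; loses to S, R, and P → score 2.
S: beats Q, U, T, R, and P → score 5.
T: loses to Q, U, S, R, and P → score 0.
R: beats U and T; loses to Q, S, and P → score 2.
P: beats Q, U, T, and R; loses to S → score 4.
S has the best pairwise record.

S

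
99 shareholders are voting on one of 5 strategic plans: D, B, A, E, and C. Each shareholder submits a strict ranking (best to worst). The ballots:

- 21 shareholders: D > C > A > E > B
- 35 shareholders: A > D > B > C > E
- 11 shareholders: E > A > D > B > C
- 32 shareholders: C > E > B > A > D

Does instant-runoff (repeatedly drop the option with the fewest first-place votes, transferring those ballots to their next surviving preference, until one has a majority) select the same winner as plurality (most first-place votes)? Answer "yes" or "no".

no

Instant-runoff — R1 D 21, B 0, A 35, E 11, C 32 (B out); R2 D 21, A 35, E 11, C 32 (E out); R3 D 21, A 46, C 32 (D out); R4 A 46, C 53 (C winner). Winner: C.
Plurality — first-place votes: D 21, B 0, A 35, E 11, C 32. Winner: A.
The two methods disagree.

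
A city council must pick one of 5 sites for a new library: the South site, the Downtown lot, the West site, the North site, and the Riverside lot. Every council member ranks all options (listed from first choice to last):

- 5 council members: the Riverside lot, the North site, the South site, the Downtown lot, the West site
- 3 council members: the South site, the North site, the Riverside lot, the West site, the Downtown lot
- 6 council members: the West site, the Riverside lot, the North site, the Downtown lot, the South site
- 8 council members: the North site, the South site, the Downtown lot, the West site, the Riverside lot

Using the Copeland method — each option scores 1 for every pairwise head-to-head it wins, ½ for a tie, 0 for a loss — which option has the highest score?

the South site: beats the Downtown lot and the West site; ties the Riverside lot; loses to the North site → score 2.5.
the Downtown lot: beats the West site; loses to the South site, the North site, and the Riverside lot → score 1.
the West site: beats the Riverside lot; loses to the South site, the Downtown lot, and the North site → score 1.
the North site: beats the South site, the Downtown lot, and the West site; ties the Riverside lot → score 3.5.
the Riverside lot: beats the Downtown lot; ties the South site and the North site; loses to the West site → score 2.
the North site has the best pairwise record.

the North site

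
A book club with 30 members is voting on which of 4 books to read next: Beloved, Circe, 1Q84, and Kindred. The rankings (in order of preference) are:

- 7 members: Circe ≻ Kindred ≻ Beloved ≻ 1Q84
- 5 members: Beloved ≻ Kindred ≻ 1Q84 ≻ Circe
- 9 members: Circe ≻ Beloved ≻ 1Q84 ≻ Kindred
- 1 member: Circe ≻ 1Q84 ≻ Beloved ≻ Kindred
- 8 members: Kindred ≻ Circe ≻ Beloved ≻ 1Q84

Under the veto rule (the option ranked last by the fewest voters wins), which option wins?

Last-place votes: Beloved 0, Circe 5, 1Q84 15, Kindred 10.
Beloved is ranked last by the fewest voters, so Beloved wins.

Beloved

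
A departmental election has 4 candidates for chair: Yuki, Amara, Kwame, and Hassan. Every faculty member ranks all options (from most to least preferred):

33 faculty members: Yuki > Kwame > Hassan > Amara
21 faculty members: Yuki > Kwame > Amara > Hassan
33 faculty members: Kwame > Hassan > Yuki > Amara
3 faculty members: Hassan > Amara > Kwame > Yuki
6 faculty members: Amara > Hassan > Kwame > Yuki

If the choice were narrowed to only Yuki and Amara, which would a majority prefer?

Voters preferring Yuki to Amara: 87; preferring Amara to Yuki: 9.
Yuki wins the head-to-head.

Yuki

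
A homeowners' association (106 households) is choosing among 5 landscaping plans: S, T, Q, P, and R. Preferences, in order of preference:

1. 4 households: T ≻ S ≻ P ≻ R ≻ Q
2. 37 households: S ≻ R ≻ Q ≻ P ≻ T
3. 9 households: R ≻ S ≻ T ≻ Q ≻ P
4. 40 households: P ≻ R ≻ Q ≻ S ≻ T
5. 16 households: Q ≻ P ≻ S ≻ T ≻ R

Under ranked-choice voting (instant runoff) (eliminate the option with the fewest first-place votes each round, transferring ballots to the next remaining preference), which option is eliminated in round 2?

R

Round 1: S 37, T 4, Q 16, P 40, R 9. Eliminate T.
Round 2: S 41, Q 16, P 40, R 9. Eliminate R.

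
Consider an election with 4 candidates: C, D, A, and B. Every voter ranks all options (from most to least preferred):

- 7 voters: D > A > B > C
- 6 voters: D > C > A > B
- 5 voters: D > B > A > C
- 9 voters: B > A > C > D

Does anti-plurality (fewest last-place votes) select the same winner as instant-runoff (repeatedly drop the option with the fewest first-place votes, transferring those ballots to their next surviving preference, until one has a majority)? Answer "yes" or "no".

no

Anti-plurality — last-place votes: C 12, D 9, A 0, B 6. Winner: A.
Instant-runoff — R1 C 0, D 18, A 0, B 9 (D winner). Winner: D.
The two methods disagree.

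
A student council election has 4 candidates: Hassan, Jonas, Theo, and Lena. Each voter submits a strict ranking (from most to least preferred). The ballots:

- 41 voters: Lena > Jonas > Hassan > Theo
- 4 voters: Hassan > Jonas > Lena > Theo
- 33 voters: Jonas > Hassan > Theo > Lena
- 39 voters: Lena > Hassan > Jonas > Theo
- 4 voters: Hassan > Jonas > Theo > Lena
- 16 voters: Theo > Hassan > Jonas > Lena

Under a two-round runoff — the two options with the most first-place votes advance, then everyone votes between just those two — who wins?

Lena

Round 1 first-place votes: Hassan 8, Jonas 33, Theo 16, Lena 80.
Lena and Jonas advance.
Runoff: Lena is preferred to Jonas by 80 voters; Jonas by 57.
Lena wins the runoff.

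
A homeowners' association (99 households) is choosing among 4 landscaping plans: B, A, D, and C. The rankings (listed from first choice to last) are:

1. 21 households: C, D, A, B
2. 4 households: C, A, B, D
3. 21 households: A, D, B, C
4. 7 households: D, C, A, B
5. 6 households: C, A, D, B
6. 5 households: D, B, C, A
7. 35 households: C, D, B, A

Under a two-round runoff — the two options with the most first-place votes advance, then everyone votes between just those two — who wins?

C

Round 1 first-place votes: B 0, A 21, D 12, C 66.
C and A advance.
Runoff: C is preferred to A by 78 voters; A by 21.
C wins the runoff.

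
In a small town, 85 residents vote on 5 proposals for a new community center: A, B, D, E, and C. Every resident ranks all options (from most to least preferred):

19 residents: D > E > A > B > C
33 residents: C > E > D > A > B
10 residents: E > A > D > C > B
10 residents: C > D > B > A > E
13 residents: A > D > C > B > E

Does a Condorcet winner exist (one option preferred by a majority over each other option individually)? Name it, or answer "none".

C vs A: 43–42 for C.
C vs B: 66–19 for C.
C vs D: 43–42 for C.
C vs E: 56–29 for C.
C beats every other option head-to-head.

C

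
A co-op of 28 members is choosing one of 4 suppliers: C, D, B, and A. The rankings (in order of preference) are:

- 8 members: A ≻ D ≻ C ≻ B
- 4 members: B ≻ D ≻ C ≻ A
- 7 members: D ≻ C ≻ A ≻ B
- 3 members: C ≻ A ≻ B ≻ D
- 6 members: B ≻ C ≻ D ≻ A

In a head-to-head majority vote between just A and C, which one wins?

C

Voters preferring A to C: 8; preferring C to A: 20.
C wins the head-to-head.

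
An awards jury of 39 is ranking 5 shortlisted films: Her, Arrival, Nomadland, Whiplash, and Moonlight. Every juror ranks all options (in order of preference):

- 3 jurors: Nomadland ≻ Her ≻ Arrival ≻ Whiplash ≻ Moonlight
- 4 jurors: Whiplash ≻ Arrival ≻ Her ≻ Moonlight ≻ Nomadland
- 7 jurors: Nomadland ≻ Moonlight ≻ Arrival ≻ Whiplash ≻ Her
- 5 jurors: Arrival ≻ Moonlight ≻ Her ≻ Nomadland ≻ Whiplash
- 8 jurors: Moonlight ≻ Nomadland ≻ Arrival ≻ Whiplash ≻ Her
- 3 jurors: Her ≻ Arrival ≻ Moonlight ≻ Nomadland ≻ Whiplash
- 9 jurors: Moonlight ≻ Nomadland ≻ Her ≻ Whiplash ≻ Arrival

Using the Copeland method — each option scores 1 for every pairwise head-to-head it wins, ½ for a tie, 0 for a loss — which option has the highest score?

Moonlight

Her: beats Whiplash; loses to Arrival, Nomadland, and Moonlight → score 1.
Arrival: beats Her and Whiplash; loses to Nomadland and Moonlight → score 2.
Nomadland: beats Her, Arrival, and Whiplash; loses to Moonlight → score 3.
Whiplash: loses to Her, Arrival, Nomadland, and Moonlight → score 0.
Moonlight: beats Her, Arrival, Nomadland, and Whiplash → score 4.
Moonlight has the best pairwise record.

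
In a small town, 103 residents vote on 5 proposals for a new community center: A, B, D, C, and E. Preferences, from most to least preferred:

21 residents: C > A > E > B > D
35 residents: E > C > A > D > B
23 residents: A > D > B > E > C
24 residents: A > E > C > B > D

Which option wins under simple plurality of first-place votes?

First-place votes: A 47, B 0, D 0, C 21, E 35.
A has the most first-place votes.

A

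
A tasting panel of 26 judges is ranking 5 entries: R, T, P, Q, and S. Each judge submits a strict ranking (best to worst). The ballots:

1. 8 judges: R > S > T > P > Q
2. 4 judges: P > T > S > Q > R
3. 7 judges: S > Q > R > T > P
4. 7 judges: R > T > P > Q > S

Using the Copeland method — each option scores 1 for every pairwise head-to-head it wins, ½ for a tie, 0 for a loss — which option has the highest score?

R: beats T, P, Q, and S → score 4.
T: beats P and Q; loses to R and S → score 2.
P: beats Q; loses to R, T, and S → score 1.
Q: loses to R, T, P, and S → score 0.
S: beats T, P, and Q; loses to R → score 3.
R has the best pairwise record.

R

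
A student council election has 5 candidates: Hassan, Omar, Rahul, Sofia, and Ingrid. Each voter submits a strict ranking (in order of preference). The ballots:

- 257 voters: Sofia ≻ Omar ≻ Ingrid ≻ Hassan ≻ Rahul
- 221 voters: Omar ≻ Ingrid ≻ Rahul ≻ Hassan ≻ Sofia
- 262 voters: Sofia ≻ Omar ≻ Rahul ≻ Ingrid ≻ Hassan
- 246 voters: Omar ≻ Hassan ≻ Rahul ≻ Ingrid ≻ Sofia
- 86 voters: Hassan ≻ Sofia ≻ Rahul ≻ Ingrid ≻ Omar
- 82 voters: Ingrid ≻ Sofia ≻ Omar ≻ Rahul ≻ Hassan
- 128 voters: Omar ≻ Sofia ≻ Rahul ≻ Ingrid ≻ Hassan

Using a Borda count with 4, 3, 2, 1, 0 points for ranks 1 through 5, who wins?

Hassan: 257·1 + 221·1 + 262·0 + 246·3 + 86·4 + 82·0 + 128·0 = 1560
Omar: 257·3 + 221·4 + 262·3 + 246·4 + 86·0 + 82·2 + 128·4 = 4101
Rahul: 257·0 + 221·2 + 262·2 + 246·2 + 86·2 + 82·1 + 128·2 = 1968
Sofia: 257·4 + 221·0 + 262·4 + 246·0 + 86·3 + 82·3 + 128·3 = 2964
Ingrid: 257·2 + 221·3 + 262·1 + 246·1 + 86·1 + 82·4 + 128·1 = 2227
Omar has the highest Borda score (4101).

Omar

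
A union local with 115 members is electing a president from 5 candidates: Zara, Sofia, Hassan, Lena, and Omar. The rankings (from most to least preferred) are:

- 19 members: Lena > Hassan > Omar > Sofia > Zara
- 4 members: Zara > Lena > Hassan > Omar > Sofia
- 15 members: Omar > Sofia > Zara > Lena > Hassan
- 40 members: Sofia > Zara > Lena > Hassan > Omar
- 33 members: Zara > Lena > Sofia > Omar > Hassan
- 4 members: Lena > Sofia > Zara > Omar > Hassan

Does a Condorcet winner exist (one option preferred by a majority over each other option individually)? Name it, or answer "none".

none

Checking pairwise contests:
Sofia beats Zara 78–37.
Lena beats Sofia 60–55.
Zara beats Hassan 96–19.
Zara beats Lena 92–23.
Zara beats Omar 81–34.
Every option loses at least one head-to-head, so there is no Condorcet winner.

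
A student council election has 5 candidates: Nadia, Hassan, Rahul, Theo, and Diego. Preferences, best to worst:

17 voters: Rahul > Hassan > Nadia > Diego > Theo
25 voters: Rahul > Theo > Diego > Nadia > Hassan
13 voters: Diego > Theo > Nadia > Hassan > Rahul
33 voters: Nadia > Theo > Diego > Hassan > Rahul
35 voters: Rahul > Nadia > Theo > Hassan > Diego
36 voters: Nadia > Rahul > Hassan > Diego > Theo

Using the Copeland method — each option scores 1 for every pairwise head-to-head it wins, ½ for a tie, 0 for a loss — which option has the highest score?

Nadia: beats Hassan, Rahul, Theo, and Diego → score 4.
Hassan: beats Diego; loses to Nadia, Rahul, and Theo → score 1.
Rahul: beats Hassan, Theo, and Diego; loses to Nadia → score 3.
Theo: beats Hassan and Diego; loses to Nadia and Rahul → score 2.
Diego: loses to Nadia, Hassan, Rahul, and Theo → score 0.
Nadia has the best pairwise record.

Nadia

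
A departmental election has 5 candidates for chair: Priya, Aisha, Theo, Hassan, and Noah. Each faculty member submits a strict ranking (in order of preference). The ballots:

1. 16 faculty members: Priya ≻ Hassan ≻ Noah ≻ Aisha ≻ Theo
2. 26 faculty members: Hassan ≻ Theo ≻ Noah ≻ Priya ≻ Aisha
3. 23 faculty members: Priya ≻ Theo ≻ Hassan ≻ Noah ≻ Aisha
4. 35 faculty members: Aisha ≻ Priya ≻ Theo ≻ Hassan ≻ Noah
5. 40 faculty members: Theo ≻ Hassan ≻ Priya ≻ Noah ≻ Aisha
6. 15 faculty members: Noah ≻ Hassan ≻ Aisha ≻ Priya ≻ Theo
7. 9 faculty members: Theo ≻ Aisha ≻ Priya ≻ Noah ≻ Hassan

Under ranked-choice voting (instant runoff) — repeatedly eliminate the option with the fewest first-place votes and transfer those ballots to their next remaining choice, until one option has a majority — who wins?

Round 1: Priya 39, Aisha 35, Theo 49, Hassan 26, Noah 15. Eliminate Noah.
Round 2: Priya 39, Aisha 35, Theo 49, Hassan 41. Eliminate Aisha.
Round 3: Priya 74, Theo 49, Hassan 41. Eliminate Hassan.
Round 4: Priya 89, Theo 75. Priya has a majority.

Priya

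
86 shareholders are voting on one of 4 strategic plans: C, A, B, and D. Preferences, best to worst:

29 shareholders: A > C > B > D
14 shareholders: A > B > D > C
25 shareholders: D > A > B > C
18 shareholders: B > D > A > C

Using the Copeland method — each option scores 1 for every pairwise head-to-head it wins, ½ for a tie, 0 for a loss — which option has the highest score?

C: loses to A, B, and D → score 0.
A: beats C and B; ties D → score 2.5.
B: beats C and D; loses to A → score 2.
D: beats C; ties A; loses to B → score 1.5.
A has the best pairwise record.

A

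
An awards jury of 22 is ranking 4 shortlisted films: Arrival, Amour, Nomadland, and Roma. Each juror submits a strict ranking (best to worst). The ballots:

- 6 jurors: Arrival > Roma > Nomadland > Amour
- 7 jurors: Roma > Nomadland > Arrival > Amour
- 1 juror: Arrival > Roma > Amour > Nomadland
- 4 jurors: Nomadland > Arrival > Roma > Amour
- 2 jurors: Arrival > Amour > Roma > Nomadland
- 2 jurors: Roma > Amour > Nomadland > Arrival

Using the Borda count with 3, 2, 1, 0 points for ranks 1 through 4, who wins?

Roma

Arrival: 6·3 + 7·1 + 1·3 + 4·2 + 2·3 + 2·0 = 42
Amour: 6·0 + 7·0 + 1·1 + 4·0 + 2·2 + 2·2 = 9
Nomadland: 6·1 + 7·2 + 1·0 + 4·3 + 2·0 + 2·1 = 34
Roma: 6·2 + 7·3 + 1·2 + 4·1 + 2·1 + 2·3 = 47
Roma has the highest Borda score (47).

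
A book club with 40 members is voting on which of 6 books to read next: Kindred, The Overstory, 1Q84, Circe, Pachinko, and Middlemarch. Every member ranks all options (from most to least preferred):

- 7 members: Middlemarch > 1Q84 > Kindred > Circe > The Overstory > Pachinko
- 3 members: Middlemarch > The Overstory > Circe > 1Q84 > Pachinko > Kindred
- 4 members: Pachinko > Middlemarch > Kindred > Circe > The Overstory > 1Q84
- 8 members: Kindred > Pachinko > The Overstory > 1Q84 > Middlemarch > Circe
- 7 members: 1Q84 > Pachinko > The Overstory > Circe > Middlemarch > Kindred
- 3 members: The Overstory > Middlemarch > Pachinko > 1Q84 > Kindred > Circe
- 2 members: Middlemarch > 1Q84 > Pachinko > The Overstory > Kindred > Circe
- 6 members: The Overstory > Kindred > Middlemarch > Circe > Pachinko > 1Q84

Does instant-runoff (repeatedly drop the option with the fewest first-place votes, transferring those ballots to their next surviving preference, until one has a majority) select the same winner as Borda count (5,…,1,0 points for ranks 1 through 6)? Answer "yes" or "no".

no

Instant-runoff — R1 Kindred 8, The Overstory 9, 1Q84 7, Circe 0, Pachinko 4, Middlemarch 12 (Circe out); R2 Kindred 8, The Overstory 9, 1Q84 7, Pachinko 4, Middlemarch 12 (Pachinko out); R3 Kindred 8, The Overstory 9, 1Q84 7, Middlemarch 16 (1Q84 out); R4 Kindred 8, The Overstory 16, Middlemarch 16 (Kindred out); R5 The Overstory 24, Middlemarch 16 (The Overstory winner). Winner: The Overstory.
Borda — scores: Kindred 102, The Overstory 117, 1Q84 99, Circe 57, Pachinko 104, Middlemarch 121. Winner: Middlemarch.
The two methods disagree.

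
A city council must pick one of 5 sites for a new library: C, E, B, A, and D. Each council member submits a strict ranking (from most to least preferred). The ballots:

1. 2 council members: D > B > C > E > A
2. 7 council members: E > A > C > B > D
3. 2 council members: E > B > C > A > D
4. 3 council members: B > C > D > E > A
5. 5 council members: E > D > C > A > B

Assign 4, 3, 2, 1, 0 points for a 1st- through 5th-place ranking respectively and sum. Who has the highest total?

E

C: 2·2 + 7·2 + 2·2 + 3·3 + 5·2 = 41
E: 2·1 + 7·4 + 2·4 + 3·1 + 5·4 = 61
B: 2·3 + 7·1 + 2·3 + 3·4 + 5·0 = 31
A: 2·0 + 7·3 + 2·1 + 3·0 + 5·1 = 28
D: 2·4 + 7·0 + 2·0 + 3·2 + 5·3 = 29
E has the highest Borda score (61).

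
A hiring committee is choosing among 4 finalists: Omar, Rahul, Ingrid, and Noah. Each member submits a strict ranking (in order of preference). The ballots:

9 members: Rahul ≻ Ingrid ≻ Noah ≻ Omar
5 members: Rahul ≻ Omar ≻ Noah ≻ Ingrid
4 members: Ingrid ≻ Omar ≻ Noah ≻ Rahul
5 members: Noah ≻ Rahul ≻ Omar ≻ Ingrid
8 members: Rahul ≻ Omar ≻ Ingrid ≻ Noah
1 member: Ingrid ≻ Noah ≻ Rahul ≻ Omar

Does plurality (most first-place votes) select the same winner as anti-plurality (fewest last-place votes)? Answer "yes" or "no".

Plurality — first-place votes: Omar 0, Rahul 22, Ingrid 5, Noah 5. Winner: Rahul.
Anti-plurality — last-place votes: Omar 10, Rahul 4, Ingrid 10, Noah 8. Winner: Rahul.
The two methods agree.

yes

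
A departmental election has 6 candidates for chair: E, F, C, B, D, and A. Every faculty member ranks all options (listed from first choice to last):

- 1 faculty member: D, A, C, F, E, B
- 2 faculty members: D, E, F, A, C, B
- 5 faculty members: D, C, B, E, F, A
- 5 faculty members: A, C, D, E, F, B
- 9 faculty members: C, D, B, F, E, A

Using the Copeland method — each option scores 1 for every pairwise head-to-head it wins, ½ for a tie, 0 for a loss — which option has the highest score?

E: beats F and A; loses to C, B, and D → score 2.
F: beats A; loses to E, C, B, and D → score 1.
C: beats E, F, B, D, and A → score 5.
B: beats E, F, and A; loses to C and D → score 3.
D: beats E, F, B, and A; loses to C → score 4.
A: loses to E, F, C, B, and D → score 0.
C has the best pairwise record.

C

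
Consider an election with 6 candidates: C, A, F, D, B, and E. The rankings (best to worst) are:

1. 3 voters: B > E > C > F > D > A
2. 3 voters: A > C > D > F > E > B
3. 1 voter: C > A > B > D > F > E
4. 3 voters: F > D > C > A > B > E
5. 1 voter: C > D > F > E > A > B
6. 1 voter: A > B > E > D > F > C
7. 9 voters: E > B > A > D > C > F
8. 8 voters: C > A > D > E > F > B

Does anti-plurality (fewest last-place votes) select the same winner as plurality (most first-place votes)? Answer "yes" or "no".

Anti-plurality — last-place votes: C 1, A 3, F 9, D 0, B 12, E 4. Winner: D.
Plurality — first-place votes: C 10, A 4, F 3, D 0, B 3, E 9. Winner: C.
The two methods disagree.

no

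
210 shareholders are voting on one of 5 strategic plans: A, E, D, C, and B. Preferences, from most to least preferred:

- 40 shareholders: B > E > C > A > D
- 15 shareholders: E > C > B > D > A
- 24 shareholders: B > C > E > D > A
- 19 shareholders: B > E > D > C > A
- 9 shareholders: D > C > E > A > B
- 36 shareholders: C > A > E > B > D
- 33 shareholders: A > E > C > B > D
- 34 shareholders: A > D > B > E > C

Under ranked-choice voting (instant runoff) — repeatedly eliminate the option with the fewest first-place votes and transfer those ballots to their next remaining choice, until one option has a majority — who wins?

A

Round 1: A 67, E 15, D 9, C 36, B 83. Eliminate D.
Round 2: A 67, E 15, C 45, B 83. Eliminate E.
Round 3: A 67, C 60, B 83. Eliminate C.
Round 4: A 112, B 98. A has a majority.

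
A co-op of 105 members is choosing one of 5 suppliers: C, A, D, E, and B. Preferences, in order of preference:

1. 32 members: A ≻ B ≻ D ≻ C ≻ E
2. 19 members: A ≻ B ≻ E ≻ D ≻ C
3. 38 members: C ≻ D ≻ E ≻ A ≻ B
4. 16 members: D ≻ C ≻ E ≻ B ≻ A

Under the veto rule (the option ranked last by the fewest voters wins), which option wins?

D

Last-place votes: C 19, A 16, D 0, E 32, B 38.
D is ranked last by the fewest voters, so D wins.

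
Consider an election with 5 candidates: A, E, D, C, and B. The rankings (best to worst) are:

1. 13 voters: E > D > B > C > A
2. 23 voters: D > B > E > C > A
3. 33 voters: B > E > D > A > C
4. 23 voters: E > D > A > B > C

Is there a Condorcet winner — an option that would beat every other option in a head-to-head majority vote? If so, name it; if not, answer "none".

none

Checking pairwise contests:
E beats A 92–0.
B beats E 56–36.
E beats D 69–23.
A beats C 56–36.
D beats B 59–33.
Every option loses at least one head-to-head, so there is no Condorcet winner.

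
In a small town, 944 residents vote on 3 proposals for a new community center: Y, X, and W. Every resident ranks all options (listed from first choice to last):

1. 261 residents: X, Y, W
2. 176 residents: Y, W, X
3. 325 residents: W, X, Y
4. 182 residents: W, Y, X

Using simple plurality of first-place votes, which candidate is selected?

W

First-place votes: Y 176, X 261, W 507.
W has the most first-place votes.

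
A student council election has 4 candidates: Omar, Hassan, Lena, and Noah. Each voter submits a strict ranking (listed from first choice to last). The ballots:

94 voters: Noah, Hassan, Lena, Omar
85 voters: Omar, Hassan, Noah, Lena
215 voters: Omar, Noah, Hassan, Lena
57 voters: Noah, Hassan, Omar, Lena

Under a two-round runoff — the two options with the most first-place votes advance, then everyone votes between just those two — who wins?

Omar

Round 1 first-place votes: Omar 300, Hassan 0, Lena 0, Noah 151.
Omar and Noah advance.
Runoff: Omar is preferred to Noah by 300 voters; Noah by 151.
Omar wins the runoff.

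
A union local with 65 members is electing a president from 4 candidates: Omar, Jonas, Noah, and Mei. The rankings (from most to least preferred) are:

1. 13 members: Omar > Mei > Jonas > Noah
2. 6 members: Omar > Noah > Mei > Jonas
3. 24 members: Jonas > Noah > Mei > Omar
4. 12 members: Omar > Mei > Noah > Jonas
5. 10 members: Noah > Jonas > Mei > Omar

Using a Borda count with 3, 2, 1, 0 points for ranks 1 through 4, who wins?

Jonas

Omar: 13·3 + 6·3 + 24·0 + 12·3 + 10·0 = 93
Jonas: 13·1 + 6·0 + 24·3 + 12·0 + 10·2 = 105
Noah: 13·0 + 6·2 + 24·2 + 12·1 + 10·3 = 102
Mei: 13·2 + 6·1 + 24·1 + 12·2 + 10·1 = 90
Jonas has the highest Borda score (105).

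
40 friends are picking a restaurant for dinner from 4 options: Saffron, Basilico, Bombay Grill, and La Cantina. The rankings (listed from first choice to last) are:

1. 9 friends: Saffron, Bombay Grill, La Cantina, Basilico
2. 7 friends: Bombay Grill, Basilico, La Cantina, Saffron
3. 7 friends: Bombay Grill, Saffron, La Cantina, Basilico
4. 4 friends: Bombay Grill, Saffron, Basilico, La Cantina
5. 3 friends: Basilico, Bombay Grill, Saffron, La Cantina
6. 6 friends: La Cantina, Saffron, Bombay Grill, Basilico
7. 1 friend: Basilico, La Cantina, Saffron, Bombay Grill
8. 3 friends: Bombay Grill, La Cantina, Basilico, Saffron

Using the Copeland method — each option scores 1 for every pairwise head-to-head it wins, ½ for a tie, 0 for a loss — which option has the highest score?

Bombay Grill

Saffron: beats Basilico and La Cantina; loses to Bombay Grill → score 2.
Basilico: loses to Saffron, Bombay Grill, and La Cantina → score 0.
Bombay Grill: beats Saffron, Basilico, and La Cantina → score 3.
La Cantina: beats Basilico; loses to Saffron and Bombay Grill → score 1.
Bombay Grill has the best pairwise record.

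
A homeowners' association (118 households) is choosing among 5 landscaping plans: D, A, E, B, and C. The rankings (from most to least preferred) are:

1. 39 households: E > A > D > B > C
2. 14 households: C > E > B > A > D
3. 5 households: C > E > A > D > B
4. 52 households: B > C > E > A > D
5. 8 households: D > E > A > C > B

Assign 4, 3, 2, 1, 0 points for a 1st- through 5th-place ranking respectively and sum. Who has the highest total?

E

D: 39·2 + 14·0 + 5·1 + 52·0 + 8·4 = 115
A: 39·3 + 14·1 + 5·2 + 52·1 + 8·2 = 209
E: 39·4 + 14·3 + 5·3 + 52·2 + 8·3 = 341
B: 39·1 + 14·2 + 5·0 + 52·4 + 8·0 = 275
C: 39·0 + 14·4 + 5·4 + 52·3 + 8·1 = 240
E has the highest Borda score (341).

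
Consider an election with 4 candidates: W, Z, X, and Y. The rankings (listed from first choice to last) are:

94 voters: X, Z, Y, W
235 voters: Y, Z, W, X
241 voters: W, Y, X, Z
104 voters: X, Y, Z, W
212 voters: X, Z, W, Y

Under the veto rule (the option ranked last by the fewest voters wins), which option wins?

W

Last-place votes: W 198, Z 241, X 235, Y 212.
W is ranked last by the fewest voters, so W wins.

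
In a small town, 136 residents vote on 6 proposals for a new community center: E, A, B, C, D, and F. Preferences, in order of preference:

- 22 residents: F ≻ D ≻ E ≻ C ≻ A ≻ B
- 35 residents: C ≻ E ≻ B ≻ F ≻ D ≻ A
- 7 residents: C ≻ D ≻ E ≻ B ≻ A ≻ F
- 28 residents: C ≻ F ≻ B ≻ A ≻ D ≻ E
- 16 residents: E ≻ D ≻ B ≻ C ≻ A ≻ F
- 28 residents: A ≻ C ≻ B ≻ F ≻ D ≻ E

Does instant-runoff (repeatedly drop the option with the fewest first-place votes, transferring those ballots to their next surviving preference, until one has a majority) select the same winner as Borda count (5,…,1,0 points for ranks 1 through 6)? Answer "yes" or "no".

yes

Instant-runoff — R1 E 16, A 28, B 0, C 70, D 0, F 22 (C winner). Winner: C.
Borda — scores: E 307, A 241, B 335, C 538, D 271, F 348. Winner: C.
The two methods agree.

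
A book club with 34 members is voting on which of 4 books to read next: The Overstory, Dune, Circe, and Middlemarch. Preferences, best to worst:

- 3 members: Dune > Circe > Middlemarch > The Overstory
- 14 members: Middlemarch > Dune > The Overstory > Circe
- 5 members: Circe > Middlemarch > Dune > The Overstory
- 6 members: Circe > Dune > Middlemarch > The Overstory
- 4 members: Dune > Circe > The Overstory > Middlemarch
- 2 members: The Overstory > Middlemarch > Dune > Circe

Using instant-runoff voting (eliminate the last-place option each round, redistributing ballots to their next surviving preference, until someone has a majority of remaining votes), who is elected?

Circe

Round 1: The Overstory 2, Dune 7, Circe 11, Middlemarch 14. Eliminate The Overstory.
Round 2: Dune 7, Circe 11, Middlemarch 16. Eliminate Dune.
Round 3: Circe 18, Middlemarch 16. Circe has a majority.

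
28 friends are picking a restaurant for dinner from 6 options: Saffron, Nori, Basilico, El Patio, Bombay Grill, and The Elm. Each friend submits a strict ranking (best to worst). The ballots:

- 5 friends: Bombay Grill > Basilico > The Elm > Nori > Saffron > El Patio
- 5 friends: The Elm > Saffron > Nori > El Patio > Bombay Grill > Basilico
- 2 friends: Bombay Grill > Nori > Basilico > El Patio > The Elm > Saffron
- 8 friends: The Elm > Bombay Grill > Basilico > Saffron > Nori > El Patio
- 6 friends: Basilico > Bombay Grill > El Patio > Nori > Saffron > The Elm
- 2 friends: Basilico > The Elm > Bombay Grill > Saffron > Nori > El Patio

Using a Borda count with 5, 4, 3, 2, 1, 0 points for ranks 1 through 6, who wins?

Saffron: 5·1 + 5·4 + 2·0 + 8·2 + 6·1 + 2·2 = 51
Nori: 5·2 + 5·3 + 2·4 + 8·1 + 6·2 + 2·1 = 55
Basilico: 5·4 + 5·0 + 2·3 + 8·3 + 6·5 + 2·5 = 90
El Patio: 5·0 + 5·2 + 2·2 + 8·0 + 6·3 + 2·0 = 32
Bombay Grill: 5·5 + 5·1 + 2·5 + 8·4 + 6·4 + 2·3 = 102
The Elm: 5·3 + 5·5 + 2·1 + 8·5 + 6·0 + 2·4 = 90
Bombay Grill has the highest Borda score (102).

Bombay Grill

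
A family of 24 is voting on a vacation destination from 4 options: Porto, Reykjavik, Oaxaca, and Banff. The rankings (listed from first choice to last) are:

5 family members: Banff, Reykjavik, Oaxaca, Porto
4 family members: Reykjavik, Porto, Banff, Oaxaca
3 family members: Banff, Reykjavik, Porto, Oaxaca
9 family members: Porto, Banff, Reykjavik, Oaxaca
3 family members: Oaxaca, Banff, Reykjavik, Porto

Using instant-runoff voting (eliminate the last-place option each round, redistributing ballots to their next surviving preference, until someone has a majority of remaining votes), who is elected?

Porto

Round 1: Porto 9, Reykjavik 4, Oaxaca 3, Banff 8. Eliminate Oaxaca.
Round 2: Porto 9, Reykjavik 4, Banff 11. Eliminate Reykjavik.
Round 3: Porto 13, Banff 11. Porto has a majority.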